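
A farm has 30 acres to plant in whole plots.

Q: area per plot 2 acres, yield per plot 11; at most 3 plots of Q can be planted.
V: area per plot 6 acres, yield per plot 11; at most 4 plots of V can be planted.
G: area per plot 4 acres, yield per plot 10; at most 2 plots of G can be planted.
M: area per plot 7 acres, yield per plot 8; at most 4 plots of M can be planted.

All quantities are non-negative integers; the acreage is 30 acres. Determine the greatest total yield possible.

Q has the best ratio (11/2); taking only Q gives at most 3×11 = 33 (stopped by the supply cap of 3).
Mixing does better — 3×Q and 4×V: area 30 ≤ 30, yield 3·11 + 4·11 = 77.

77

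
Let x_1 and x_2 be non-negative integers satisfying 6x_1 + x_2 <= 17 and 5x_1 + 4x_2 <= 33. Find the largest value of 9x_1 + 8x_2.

The continuous relaxation peaks at (0, 8.25) with value 66.00; rounding to a feasible lattice point costs some objective.
(x_1,x_2)=(1,7): 6·1+1·7=13≤17, 5·1+4·7=33≤33, objective 65.
(x_1,x_2)=(0,8): 6·0+1·8=8≤17, 5·0+4·8=32≤33, objective 64.
(x_1,x_2)=(1,6): 6·1+1·6=12≤17, 5·1+4·6=29≤33, objective 57.
(x_1,x_2)=(0,7): 6·0+1·7=7≤17, 5·0+4·7=28≤33, objective 56.
Maximum is 65 at (x_1,x_2)=(1,7).

65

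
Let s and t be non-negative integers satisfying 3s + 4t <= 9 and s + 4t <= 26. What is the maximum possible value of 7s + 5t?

(s,t)=(3,0): 3·3+4·0=9≤9, 1·3+4·0=3≤26, objective 21.
(s,t)=(2,0): 3·2+4·0=6≤9, 1·2+4·0=2≤26, objective 14.
Maximum is 21 at (s,t)=(3,0).

21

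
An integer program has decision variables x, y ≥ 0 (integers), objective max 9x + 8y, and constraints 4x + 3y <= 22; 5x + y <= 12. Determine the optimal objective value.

(x,y)=(1,6): 4·1+3·6=22≤22, 5·1+1·6=11≤12, objective 57.
(x,y)=(0,7): 4·0+3·7=21≤22, 5·0+1·7=7≤12, objective 56.
(x,y)=(1,5): 4·1+3·5=19≤22, 5·1+1·5=10≤12, objective 49.
Maximum is 57 at (x,y)=(1,6).

57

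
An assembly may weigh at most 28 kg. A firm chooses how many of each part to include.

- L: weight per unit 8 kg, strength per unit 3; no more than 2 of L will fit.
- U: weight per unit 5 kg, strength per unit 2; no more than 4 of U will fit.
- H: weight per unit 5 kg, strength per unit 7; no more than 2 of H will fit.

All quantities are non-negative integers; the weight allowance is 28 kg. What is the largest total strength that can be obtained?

21

H has the best ratio (7/5); taking only H gives at most 2×7 = 14 (stopped by the supply cap of 2).
Mixing does better — 1×L, 2×U, and 2×H: weight 28 ≤ 28, strength 1·3 + 2·2 + 2·7 = 21.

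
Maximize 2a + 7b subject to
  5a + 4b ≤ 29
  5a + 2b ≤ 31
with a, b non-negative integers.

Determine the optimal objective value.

49

(a,b)=(0,7): 5·0+4·7=28≤29, 5·0+2·7=14≤31, objective 49.
(a,b)=(1,6): 5·1+4·6=29≤29, 5·1+2·6=17≤31, objective 44.
(a,b)=(0,6): 5·0+4·6=24≤29, 5·0+2·6=12≤31, objective 42.
No feasible integer point exceeds 49.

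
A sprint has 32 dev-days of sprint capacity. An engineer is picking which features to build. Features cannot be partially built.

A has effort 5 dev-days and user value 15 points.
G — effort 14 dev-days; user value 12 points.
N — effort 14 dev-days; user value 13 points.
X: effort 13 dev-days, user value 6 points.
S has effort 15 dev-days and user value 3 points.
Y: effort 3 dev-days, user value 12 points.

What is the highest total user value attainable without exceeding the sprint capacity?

Treat it as a binary knapsack problem.
Allowing fractional choices, the relaxed optimum would be about 48.6, but features are indivisible.
G + N + Y: effort 14 + 14 + 3 = 31 ≤ 32, user value 12 + 13 + 12 = 37.
A + G + Y: effort 5 + 14 + 3 = 22 ≤ 32, user value 15 + 12 + 12 = 39.
A + N + Y: effort 5 + 14 + 3 = 22 ≤ 32, user value 15 + 13 + 12 = 40.
Best is A, N, and Y with total user value 40.

40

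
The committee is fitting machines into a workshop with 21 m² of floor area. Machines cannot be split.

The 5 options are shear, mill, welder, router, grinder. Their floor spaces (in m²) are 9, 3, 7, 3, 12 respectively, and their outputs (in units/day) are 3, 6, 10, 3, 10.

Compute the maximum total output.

Take welder and grinder: floor space 7 + 12 = 19 ≤ 21, output 10 + 10 = 20.
No other feasible combination does better.

20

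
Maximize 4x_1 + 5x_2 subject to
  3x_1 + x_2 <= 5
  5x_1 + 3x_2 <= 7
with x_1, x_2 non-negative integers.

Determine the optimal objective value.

10

Relaxing integrality, the LP optimum is 11.67 at (x_1,x_2) = (0, 2.33), which is not an integer point.
(x_1,x_2)=(0,2): 3·0+1·2=2≤5, 5·0+3·2=6≤7, objective 10.
(x_1,x_2)=(0,1): 3·0+1·1=1≤5, 5·0+3·1=3≤7, objective 5.
No feasible integer point exceeds 10.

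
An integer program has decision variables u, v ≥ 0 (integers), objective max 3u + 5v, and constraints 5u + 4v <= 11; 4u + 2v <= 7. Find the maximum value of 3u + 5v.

The continuous relaxation peaks at (0, 2.75) with value 13.75; rounding to a feasible lattice point costs some objective.
(u,v)=(0,2): 5·0+4·2=8≤11, 4·0+2·2=4≤7, objective 10.
(u,v)=(1,1): 5·1+4·1=9≤11, 4·1+2·1=6≤7, objective 8.
The best lattice point is (0,2), giving 10.

10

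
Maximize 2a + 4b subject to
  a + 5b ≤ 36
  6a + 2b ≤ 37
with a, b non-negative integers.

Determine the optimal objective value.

(a,b)=(4,6) is feasible, giving 32.
(a,b)=(3,6) is feasible, giving 30.
(a,b)=(4,5) is feasible, giving 28.
(a,b)=(3,5) is feasible, giving 26.
The best lattice point is (4,6), giving 32.

32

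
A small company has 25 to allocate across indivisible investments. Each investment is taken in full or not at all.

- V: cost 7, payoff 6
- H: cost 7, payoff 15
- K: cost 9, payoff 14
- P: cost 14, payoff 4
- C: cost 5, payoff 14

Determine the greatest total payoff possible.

43

V + H + C: cost 7 + 7 + 5 = 19 ≤ 25, payoff 6 + 15 + 14 = 35.
V + H + K: cost 7 + 7 + 9 = 23 ≤ 25, payoff 6 + 15 + 14 = 35.
H + K + C: cost 7 + 9 + 5 = 21 ≤ 25, payoff 15 + 14 + 14 = 43.
Best is H, K, and C with total payoff 43.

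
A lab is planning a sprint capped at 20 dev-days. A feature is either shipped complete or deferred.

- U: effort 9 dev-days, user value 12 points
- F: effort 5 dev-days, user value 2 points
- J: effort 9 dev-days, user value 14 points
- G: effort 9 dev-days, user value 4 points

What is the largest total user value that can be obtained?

Treat it as a binary knapsack problem.
Allowing fractional choices, the relaxed optimum would be about 26.9, but features are indivisible.
U + J: effort 9 + 9 = 18 ≤ 20, user value 12 + 14 = 26.
J + G: effort 9 + 9 = 18 ≤ 20, user value 14 + 4 = 18.
Best is U and J with total user value 26.

26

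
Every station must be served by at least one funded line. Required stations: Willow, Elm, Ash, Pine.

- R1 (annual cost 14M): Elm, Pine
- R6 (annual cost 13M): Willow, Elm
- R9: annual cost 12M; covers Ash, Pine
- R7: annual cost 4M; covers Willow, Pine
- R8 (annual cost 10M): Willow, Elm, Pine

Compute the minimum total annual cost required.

22

The greedy cost-per-new-station heuristic would pick R7, R8, and R9 for 26, but a cheaper cover exists.
Choose R9 and R8: together they cover Willow, Elm, Ash, Pine — every station.
Total annual cost: 12 + 10 = 22.
No cover costs less than 22.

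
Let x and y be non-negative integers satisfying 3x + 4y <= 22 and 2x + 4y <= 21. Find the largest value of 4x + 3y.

28

(x,y)=(7,0): 3·7+4·0=21≤22, 2·7+4·0=14≤21, objective 28.
(x,y)=(6,1): 3·6+4·1=22≤22, 2·6+4·1=16≤21, objective 27.
No feasible integer point exceeds 28.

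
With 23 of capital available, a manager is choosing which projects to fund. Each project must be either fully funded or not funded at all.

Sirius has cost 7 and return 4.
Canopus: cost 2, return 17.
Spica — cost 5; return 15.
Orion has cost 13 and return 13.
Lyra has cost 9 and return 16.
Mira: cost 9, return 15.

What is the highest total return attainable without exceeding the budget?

Take Sirius, Canopus, Spica, and Lyra: cost 7 + 2 + 5 + 9 = 23 ≤ 23, return 4 + 17 + 15 + 16 = 52.
No other feasible combination does better.

52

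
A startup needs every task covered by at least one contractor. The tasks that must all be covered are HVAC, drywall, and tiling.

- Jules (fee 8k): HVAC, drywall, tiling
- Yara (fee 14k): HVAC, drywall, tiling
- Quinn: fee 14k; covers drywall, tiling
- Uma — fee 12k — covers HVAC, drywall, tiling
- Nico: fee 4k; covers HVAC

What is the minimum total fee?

8

Jules alone covers HVAC, drywall, tiling — every task.
Total fee: 8.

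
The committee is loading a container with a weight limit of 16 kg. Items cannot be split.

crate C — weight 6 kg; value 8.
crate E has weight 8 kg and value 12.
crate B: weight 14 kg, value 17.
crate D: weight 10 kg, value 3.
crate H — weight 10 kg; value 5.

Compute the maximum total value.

This is a 0-1 knapsack instance.
Allowing fractional choices, the relaxed optimum would be about 22.4, but items are indivisible.
crate B: weight 14 ≤ 16, value 17.
crate C + crate E: weight 6 + 8 = 14 ≤ 16, value 8 + 12 = 20.
crate C + crate H: weight 6 + 10 = 16 ≤ 16, value 8 + 5 = 13.
Best is crate C and crate E with total value 20.

20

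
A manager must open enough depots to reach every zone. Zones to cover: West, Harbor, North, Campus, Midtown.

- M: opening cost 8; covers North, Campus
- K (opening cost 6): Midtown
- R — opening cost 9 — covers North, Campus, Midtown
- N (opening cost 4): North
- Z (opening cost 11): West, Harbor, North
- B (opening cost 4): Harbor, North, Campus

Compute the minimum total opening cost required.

20

Choose R and Z: together they cover West, Harbor, North, Campus, Midtown — every zone.
Total opening cost: 9 + 11 = 20.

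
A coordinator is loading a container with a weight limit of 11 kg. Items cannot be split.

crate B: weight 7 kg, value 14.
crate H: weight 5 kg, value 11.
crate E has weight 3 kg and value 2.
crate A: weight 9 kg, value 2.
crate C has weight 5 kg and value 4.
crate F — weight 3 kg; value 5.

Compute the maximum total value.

Allowing fractional choices, the relaxed optimum would be about 23.0, but items are indivisible.
crate H + crate E + crate F: weight 5 + 3 + 3 = 11 ≤ 11, value 11 + 2 + 5 = 18.
crate H + crate F: weight 5 + 3 = 8 ≤ 11, value 11 + 5 = 16.
crate B + crate F: weight 7 + 3 = 10 ≤ 11, value 14 + 5 = 19.
Best is crate B and crate F with total value 19.

19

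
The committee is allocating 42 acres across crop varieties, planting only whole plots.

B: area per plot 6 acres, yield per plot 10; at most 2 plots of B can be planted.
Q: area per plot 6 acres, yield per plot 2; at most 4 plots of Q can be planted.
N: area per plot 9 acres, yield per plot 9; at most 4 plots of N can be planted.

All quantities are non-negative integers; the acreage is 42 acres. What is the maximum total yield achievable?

47

This is a bounded integer knapsack.
B has the best ratio (10/6); taking only B gives at most 2×10 = 20 (stopped by the supply cap of 2).
Mixing does better — 2×B and 3×N: area 39 ≤ 42, yield 2·10 + 3·9 = 47.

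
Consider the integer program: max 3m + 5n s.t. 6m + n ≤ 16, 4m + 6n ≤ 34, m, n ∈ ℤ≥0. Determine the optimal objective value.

28

(m,n)=(1,5): 6·1+1·5=11≤16, 4·1+6·5=34≤34, objective 28.
(m,n)=(2,4): 6·2+1·4=16≤16, 4·2+6·4=32≤34, objective 26.
(m,n)=(0,5): 6·0+1·5=5≤16, 4·0+6·5=30≤34, objective 25.
No feasible integer point exceeds 28.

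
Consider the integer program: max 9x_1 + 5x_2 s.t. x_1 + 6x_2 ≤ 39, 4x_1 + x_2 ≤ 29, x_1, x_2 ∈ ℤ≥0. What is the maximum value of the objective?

(x_1,x_2)=(6,5): 1·6+6·5=36≤39, 4·6+1·5=29≤29, objective 79.
(x_1,x_2)=(6,4): 1·6+6·4=30≤39, 4·6+1·4=28≤29, objective 74.
(x_1,x_2)=(5,5): 1·5+6·5=35≤39, 4·5+1·5=25≤29, objective 70.
Maximum is 79 at (x_1,x_2)=(6,5).

79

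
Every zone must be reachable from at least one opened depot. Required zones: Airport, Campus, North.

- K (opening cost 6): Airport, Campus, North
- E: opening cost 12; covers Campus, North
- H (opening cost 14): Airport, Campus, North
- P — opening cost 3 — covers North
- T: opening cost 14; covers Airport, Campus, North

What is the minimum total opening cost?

6

K alone covers Airport, Campus, North — every zone.
Total opening cost: 6.
No cover costs less than 6.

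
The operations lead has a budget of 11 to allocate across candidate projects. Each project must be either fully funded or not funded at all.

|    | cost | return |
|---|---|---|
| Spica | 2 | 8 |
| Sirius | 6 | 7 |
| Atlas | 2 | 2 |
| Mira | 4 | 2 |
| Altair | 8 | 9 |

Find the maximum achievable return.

Take Spica, Sirius, and Atlas: cost 2 + 6 + 2 = 10 ≤ 11, return 8 + 7 + 2 = 17.
No feasible combination exceeds this.

17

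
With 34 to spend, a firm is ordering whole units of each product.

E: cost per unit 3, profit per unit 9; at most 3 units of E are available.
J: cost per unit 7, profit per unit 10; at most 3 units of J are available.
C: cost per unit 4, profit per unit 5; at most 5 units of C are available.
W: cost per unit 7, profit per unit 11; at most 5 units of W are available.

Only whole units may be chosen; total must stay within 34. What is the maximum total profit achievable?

65

This is a bounded integer knapsack.
E has the best ratio (9/3); taking only E gives at most 3×9 = 27 (stopped by the supply cap of 3).
Mixing does better — 3×E, 1×C, and 3×W: cost 34 ≤ 34, profit 3·9 + 1·5 + 3·11 = 65.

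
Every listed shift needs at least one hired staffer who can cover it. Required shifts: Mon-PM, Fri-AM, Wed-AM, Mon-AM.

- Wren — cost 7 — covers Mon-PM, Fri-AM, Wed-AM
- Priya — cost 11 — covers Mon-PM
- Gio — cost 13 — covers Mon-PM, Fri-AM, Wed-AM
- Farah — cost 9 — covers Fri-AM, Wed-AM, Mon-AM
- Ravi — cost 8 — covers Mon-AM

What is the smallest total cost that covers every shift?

15

This is a weighted set-cover instance.
Choose Wren and Ravi: together they cover Mon-PM, Fri-AM, Wed-AM, Mon-AM — every shift.
Total cost: 7 + 8 = 15.
No cover costs less than 15.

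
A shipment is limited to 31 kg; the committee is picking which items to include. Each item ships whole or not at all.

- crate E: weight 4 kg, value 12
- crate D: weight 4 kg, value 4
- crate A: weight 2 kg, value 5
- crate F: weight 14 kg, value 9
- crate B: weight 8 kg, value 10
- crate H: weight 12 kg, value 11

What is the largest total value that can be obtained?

42

This is an integer program with binary decision variables.
Allowing fractional choices, the relaxed optimum would be about 42.6, but items are indivisible.
crate E + crate A + crate B + crate H: weight 4 + 2 + 8 + 12 = 26 ≤ 31, value 12 + 5 + 10 + 11 = 38.
crate E + crate D + crate B + crate H: weight 4 + 4 + 8 + 12 = 28 ≤ 31, value 12 + 4 + 10 + 11 = 37.
crate E + crate D + crate A + crate B + crate H: weight 4 + 4 + 2 + 8 + 12 = 30 ≤ 31, value 12 + 4 + 5 + 10 + 11 = 42.
Best is crate E, crate D, crate A, crate B, and crate H with total value 42.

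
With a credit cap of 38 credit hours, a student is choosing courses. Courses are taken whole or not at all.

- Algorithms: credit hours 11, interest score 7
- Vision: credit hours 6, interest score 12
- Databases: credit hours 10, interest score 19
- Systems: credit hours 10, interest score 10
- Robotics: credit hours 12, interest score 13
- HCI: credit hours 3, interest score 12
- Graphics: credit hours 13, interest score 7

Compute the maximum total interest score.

This is an integer program with binary decision variables.
Allowing fractional choices, the relaxed optimum would be about 63.0, but courses are indivisible.
Vision + Databases + Robotics + HCI: credit hours 6 + 10 + 12 + 3 = 31 ≤ 38, interest score 12 + 19 + 13 + 12 = 56.
Databases + Systems + Robotics + HCI: credit hours 10 + 10 + 12 + 3 = 35 ≤ 38, interest score 19 + 10 + 13 + 12 = 54.
Vision + Databases + Systems + Robotics: credit hours 6 + 10 + 10 + 12 = 38 ≤ 38, interest score 12 + 19 + 10 + 13 = 54.
Best is Vision, Databases, Robotics, and HCI with total interest score 56.

56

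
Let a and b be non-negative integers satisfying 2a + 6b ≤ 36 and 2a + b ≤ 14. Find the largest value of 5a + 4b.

41

The continuous relaxation peaks at (4.8, 4.4) with value 41.60; rounding to a feasible lattice point costs some objective.
(a,b)=(5,4) is feasible, giving 41.
(a,b)=(5,3) is feasible, giving 37.
(a,b)=(4,4) is feasible, giving 36.
No feasible integer point exceeds 41.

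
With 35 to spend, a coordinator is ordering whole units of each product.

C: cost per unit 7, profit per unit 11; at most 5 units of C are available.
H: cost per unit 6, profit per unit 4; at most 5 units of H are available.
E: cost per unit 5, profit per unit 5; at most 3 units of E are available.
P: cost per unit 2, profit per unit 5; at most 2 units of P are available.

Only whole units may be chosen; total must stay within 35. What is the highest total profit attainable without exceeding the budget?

This is a bounded integer knapsack.
P has the best ratio (5/2); taking only P gives at most 2×5 = 10 (stopped by the supply cap of 2).
Mixing does better — 5×C: cost 35 ≤ 35, profit 5·11 = 55.

55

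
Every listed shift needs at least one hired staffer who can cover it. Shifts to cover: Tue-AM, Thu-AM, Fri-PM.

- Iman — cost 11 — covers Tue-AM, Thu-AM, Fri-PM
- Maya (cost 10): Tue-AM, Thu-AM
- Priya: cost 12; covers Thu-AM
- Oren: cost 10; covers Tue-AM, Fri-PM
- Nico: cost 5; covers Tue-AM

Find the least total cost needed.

11

Iman alone covers Tue-AM, Thu-AM, Fri-PM — every shift.
Total cost: 11.
No cover costs less than 11.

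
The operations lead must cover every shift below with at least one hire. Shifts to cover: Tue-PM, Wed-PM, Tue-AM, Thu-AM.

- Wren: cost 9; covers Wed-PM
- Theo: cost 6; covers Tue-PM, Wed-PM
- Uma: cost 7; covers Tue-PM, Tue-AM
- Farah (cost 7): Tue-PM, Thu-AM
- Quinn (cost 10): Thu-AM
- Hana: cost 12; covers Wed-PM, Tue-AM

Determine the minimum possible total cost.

19

This is an integer covering problem.
The greedy cost-per-new-shift heuristic would pick Theo, Uma, and Farah for 20, but a cheaper cover exists.
Choose Farah and Hana: together they cover Tue-PM, Wed-PM, Tue-AM, Thu-AM — every shift.
Total cost: 7 + 12 = 19.
No cover costs less than 19.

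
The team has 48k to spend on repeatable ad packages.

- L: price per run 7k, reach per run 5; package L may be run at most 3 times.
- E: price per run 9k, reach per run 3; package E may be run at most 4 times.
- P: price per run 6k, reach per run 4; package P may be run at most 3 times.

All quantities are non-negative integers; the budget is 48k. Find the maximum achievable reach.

30

Take 3×L, 1×E, and 3×P: price 48 ≤ 48, reach 3·5 + 1·3 + 3·4 = 30.
L has the best ratio (5/7) and is taken to its limit of 3; remaining capacity is filled optimally with the others.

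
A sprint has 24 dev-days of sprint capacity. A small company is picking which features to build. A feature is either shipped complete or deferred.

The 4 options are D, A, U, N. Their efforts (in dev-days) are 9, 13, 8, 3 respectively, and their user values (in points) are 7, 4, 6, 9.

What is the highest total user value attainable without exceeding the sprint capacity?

22

Treat it as a binary knapsack problem.
Allowing fractional choices, the relaxed optimum would be about 23.2, but features are indivisible.
D + N: effort 9 + 3 = 12 ≤ 24, user value 7 + 9 = 16.
D + U + N: effort 9 + 8 + 3 = 20 ≤ 24, user value 7 + 6 + 9 = 22.
A + U + N: effort 13 + 8 + 3 = 24 ≤ 24, user value 4 + 6 + 9 = 19.
Best is D, U, and N with total user value 22.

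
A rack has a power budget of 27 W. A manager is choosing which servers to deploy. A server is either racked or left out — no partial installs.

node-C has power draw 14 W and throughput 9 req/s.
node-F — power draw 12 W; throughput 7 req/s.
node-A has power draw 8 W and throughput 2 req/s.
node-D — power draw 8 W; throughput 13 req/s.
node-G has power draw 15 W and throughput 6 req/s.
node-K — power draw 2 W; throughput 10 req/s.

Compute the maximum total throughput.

32

node-C + node-D + node-K: power draw 14 + 8 + 2 = 24 ≤ 27, throughput 9 + 13 + 10 = 32.
node-F + node-D + node-K: power draw 12 + 8 + 2 = 22 ≤ 27, throughput 7 + 13 + 10 = 30.
node-D + node-G + node-K: power draw 8 + 15 + 2 = 25 ≤ 27, throughput 13 + 6 + 10 = 29.
Best is node-C, node-D, and node-K with total throughput 32.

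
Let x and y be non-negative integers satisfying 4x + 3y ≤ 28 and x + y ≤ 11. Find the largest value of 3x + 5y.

45

(x,y)=(0,9): 4·0+3·9=27≤28, 1·0+1·9=9≤11, objective 45.
(x,y)=(1,8): 4·1+3·8=28≤28, 1·1+1·8=9≤11, objective 43.
(x,y)=(0,8): 4·0+3·8=24≤28, 1·0+1·8=8≤11, objective 40.
No feasible integer point exceeds 45.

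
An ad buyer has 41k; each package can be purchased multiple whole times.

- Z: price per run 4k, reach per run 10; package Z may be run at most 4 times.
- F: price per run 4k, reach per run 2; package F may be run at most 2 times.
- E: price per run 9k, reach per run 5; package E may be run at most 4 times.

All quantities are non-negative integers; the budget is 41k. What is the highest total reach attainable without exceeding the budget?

52

This is a bounded integer knapsack.
4×Z, 1×F, and 2×E: price 38 ≤ 41, reach 4·10 + 1·2 + 2·5 = 52.
4×Z and 2×E: price 34 ≤ 41, reach 4·10 + 2·5 = 50.
Best is 52.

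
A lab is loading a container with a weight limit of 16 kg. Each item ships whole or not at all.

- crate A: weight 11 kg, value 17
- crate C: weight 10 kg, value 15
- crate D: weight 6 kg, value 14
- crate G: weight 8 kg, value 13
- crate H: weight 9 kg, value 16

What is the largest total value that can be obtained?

Allowing fractional choices, the relaxed optimum would be about 31.6, but items are indivisible.
crate C + crate D: weight 10 + 6 = 16 ≤ 16, value 15 + 14 = 29.
crate D + crate H: weight 6 + 9 = 15 ≤ 16, value 14 + 16 = 30.
crate D + crate G: weight 6 + 8 = 14 ≤ 16, value 14 + 13 = 27.
Best is crate D and crate H with total value 30.

30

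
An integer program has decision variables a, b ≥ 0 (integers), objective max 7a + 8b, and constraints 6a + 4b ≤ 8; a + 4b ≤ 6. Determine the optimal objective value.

(a,b)=(0,1): 6·0+4·1=4≤8, 1·0+4·1=4≤6, objective 8.
(a,b)=(1,0): 6·1+4·0=6≤8, 1·1+4·0=1≤6, objective 7.
(a,b)=(0,0): 6·0+4·0=0≤8, 1·0+4·0=0≤6, objective 0.
The best lattice point is (0,1), giving 8.

8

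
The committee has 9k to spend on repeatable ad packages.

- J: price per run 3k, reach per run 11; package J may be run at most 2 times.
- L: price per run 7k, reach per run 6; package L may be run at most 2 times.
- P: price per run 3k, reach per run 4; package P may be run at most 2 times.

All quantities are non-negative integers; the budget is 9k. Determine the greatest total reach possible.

26

J has the best ratio (11/3); taking only J gives at most 2×11 = 22 (stopped by the supply cap of 2).
Mixing does better — 2×J and 1×P: price 9 ≤ 9, reach 2·11 + 1·4 = 26.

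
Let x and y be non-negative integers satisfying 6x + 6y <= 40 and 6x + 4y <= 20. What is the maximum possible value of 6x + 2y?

(x,y)=(3,0): 6·3+6·0=18≤40, 6·3+4·0=18≤20, objective 18.
(x,y)=(2,1): 6·2+6·1=18≤40, 6·2+4·1=16≤20, objective 14.
(x,y)=(2,0): 6·2+6·0=12≤40, 6·2+4·0=12≤20, objective 12.
The best lattice point is (3,0), giving 18.

18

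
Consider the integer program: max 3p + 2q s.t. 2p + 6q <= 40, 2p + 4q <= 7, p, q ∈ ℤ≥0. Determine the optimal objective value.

(p,q)=(3,0) is feasible, giving 9.
(p,q)=(2,0) is feasible, giving 6.
Maximum is 9 at (p,q)=(3,0).

9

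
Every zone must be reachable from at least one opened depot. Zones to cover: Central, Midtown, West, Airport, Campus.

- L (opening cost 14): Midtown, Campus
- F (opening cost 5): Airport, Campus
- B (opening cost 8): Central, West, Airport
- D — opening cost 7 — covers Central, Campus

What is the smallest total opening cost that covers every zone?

22

Choose L and B: together they cover Central, Midtown, West, Airport, Campus — every zone.
Total opening cost: 14 + 8 = 22.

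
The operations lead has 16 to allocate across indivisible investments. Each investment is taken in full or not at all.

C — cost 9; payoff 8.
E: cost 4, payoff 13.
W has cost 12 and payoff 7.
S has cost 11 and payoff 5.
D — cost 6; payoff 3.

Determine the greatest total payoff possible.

Take C and E: cost 9 + 4 = 13 ≤ 16, payoff 8 + 13 = 21.
No other feasible combination does better.

21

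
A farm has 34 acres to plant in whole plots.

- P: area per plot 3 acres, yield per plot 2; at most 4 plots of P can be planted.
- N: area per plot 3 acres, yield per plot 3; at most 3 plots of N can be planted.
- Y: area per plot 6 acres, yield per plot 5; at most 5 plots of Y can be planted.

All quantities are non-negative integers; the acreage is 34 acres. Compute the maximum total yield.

29

N has the best ratio (3/3); taking only N gives at most 3×3 = 9 (stopped by the supply cap of 3).
Mixing does better — 3×N and 4×Y: area 33 ≤ 34, yield 3·3 + 4·5 = 29.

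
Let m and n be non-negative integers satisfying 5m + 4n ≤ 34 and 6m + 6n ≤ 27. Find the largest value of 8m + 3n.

32

(m,n)=(4,0): 5·4+4·0=20≤34, 6·4+6·0=24≤27, objective 32.
(m,n)=(3,1): 5·3+4·1=19≤34, 6·3+6·1=24≤27, objective 27.
(m,n)=(3,0): 5·3+4·0=15≤34, 6·3+6·0=18≤27, objective 24.
No feasible integer point exceeds 32.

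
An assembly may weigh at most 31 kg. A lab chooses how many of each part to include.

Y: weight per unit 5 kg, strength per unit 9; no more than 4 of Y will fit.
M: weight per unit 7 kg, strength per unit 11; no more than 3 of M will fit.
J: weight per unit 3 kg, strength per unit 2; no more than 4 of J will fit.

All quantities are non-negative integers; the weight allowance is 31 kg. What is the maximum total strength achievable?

2×Y and 3×M: weight 31 ≤ 31, strength 2·9 + 3·11 = 51.
3×Y and 2×M: weight 29 ≤ 31, strength 3·9 + 2·11 = 49.
Best is 51.

51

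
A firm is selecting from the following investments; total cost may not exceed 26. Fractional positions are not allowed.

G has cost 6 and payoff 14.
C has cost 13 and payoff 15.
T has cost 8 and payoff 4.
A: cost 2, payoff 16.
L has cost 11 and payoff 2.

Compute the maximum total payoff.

This is an integer program with binary decision variables.
G + T + A: cost 6 + 8 + 2 = 16 ≤ 26, payoff 14 + 4 + 16 = 34.
G + C + A: cost 6 + 13 + 2 = 21 ≤ 26, payoff 14 + 15 + 16 = 45.
C + T + A: cost 13 + 8 + 2 = 23 ≤ 26, payoff 15 + 4 + 16 = 35.
Best is G, C, and A with total payoff 45.

45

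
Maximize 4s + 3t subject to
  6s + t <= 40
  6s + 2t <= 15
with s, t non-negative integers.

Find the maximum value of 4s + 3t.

21

(s,t)=(0,7): 6·0+1·7=7≤40, 6·0+2·7=14≤15, objective 21.
(s,t)=(0,6): 6·0+1·6=6≤40, 6·0+2·6=12≤15, objective 18.
The best lattice point is (0,7), giving 21.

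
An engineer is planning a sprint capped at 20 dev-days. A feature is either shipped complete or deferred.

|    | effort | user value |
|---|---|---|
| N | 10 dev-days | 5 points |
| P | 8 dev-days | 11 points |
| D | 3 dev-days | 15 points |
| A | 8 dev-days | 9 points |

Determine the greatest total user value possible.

35

This is an integer program with binary decision variables.
D + A: effort 3 + 8 = 11 ≤ 20, user value 15 + 9 = 24.
P + D + A: effort 8 + 3 + 8 = 19 ≤ 20, user value 11 + 15 + 9 = 35.
P + D: effort 8 + 3 = 11 ≤ 20, user value 11 + 15 = 26.
Best is P, D, and A with total user value 35.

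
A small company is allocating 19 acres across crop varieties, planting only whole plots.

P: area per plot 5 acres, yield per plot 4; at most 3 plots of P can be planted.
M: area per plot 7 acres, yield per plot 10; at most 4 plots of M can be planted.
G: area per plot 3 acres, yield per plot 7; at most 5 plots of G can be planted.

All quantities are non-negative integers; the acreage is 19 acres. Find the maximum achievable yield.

38

G has the best ratio (7/3); taking only G gives at most 5×7 = 35 (stopped by the supply cap of 5).
Mixing does better — 1×M and 4×G: area 19 ≤ 19, yield 1·10 + 4·7 = 38.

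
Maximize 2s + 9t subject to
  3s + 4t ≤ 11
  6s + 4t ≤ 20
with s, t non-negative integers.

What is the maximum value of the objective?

(s,t)=(1,2) is feasible, giving 20.
(s,t)=(0,2) is feasible, giving 18.
(s,t)=(2,1) is feasible, giving 13.
No feasible integer point exceeds 20.

20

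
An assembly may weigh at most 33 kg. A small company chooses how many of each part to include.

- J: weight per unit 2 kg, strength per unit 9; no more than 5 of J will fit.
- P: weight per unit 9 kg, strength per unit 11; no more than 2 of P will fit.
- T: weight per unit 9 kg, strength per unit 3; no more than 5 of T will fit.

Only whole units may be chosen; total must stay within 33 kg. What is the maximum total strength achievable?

This is a bounded integer knapsack.
J has the best ratio (9/2); taking only J gives at most 5×9 = 45 (stopped by the supply cap of 5).
Mixing does better — 5×J and 2×P: weight 28 ≤ 33, strength 5·9 + 2·11 = 67.

67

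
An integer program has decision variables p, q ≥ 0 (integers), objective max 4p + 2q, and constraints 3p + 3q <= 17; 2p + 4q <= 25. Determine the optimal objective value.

20

(p,q)=(5,0): 3·5+3·0=15≤17, 2·5+4·0=10≤25, objective 20.
(p,q)=(4,1): 3·4+3·1=15≤17, 2·4+4·1=12≤25, objective 18.
(p,q)=(4,0): 3·4+3·0=12≤17, 2·4+4·0=8≤25, objective 16.
The best lattice point is (5,0), giving 20.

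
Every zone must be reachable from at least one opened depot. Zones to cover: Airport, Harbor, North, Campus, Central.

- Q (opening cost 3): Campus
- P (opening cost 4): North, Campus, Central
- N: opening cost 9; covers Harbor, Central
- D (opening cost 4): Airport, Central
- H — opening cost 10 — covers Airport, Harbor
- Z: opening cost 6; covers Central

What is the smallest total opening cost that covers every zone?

14

Choose P and H: together they cover Airport, Harbor, North, Campus, Central — every zone.
Total opening cost: 4 + 10 = 14.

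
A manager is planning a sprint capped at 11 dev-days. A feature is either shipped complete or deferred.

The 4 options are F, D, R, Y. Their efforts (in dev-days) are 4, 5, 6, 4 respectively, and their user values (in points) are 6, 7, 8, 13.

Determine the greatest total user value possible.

21

Treat it as a binary knapsack problem.
Allowing fractional choices, the relaxed optimum would be about 23.2, but features are indivisible.
D + Y: effort 5 + 4 = 9 ≤ 11, user value 7 + 13 = 20.
F + Y: effort 4 + 4 = 8 ≤ 11, user value 6 + 13 = 19.
R + Y: effort 6 + 4 = 10 ≤ 11, user value 8 + 13 = 21.
Best is R and Y with total user value 21.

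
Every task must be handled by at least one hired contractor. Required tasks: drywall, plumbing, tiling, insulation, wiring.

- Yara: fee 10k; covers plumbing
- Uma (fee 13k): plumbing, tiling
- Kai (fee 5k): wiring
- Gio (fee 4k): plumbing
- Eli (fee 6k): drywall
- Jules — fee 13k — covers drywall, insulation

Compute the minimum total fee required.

This is a weighted set-cover instance.
The greedy cost-per-new-task heuristic would pick Gio, Kai, Eli, Uma, and Jules for 41, but a cheaper cover exists.
Choose Uma, Kai, and Jules: together they cover drywall, plumbing, tiling, insulation, wiring — every task.
Total fee: 13 + 5 + 13 = 31.
No cover costs less than 31.

31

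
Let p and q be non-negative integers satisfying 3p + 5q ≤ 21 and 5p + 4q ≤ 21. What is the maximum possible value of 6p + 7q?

The continuous relaxation peaks at (1.62, 3.23) with value 32.31; rounding to a feasible lattice point costs some objective.
(p,q)=(0,4): 3·0+5·4=20≤21, 5·0+4·4=16≤21, objective 28.
(p,q)=(1,3): 3·1+5·3=18≤21, 5·1+4·3=17≤21, objective 27.
No feasible integer point exceeds 28.

28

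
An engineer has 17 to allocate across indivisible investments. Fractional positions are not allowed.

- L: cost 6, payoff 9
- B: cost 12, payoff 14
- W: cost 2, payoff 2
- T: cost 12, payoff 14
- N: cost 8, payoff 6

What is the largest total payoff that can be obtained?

Take L, W, and N: cost 6 + 2 + 8 = 16 ≤ 17, payoff 9 + 2 + 6 = 17.
No other feasible combination does better.

17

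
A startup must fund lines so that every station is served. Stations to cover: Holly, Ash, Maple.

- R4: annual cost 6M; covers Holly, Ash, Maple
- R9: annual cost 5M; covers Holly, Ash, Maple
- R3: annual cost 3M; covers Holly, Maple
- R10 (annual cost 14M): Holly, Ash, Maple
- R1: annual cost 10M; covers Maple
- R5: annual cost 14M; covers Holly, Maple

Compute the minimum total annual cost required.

5

This is an integer covering problem.
The greedy cost-per-new-station heuristic would pick R3 and R9 for 8, but a cheaper cover exists.
R9 alone covers Holly, Ash, Maple — every station.
Total annual cost: 5.
No cover costs less than 5.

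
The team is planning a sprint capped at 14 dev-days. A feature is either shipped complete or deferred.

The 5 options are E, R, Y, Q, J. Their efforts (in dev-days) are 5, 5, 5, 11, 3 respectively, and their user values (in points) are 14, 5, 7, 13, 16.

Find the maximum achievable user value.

Allowing fractional choices, the relaxed optimum would be about 38.2, but features are indivisible.
E + R + J: effort 5 + 5 + 3 = 13 ≤ 14, user value 14 + 5 + 16 = 35.
E + Y + J: effort 5 + 5 + 3 = 13 ≤ 14, user value 14 + 7 + 16 = 37.
Best is E, Y, and J with total user value 37.

37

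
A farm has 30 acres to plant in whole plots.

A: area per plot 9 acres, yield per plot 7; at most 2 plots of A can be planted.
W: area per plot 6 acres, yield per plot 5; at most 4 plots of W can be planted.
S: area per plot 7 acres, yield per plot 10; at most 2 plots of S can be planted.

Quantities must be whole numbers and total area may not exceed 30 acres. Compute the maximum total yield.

32

1×A, 1×W, and 2×S: area 29 ≤ 30, yield 1·7 + 1·5 + 2·10 = 32.
2×W and 2×S: area 26 ≤ 30, yield 2·5 + 2·10 = 30.
Best is 32.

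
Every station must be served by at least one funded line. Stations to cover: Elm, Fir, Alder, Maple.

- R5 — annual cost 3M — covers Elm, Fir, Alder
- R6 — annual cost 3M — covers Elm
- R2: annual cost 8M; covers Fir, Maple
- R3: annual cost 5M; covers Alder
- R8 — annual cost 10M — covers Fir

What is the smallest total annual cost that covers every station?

11

Choose R5 and R2: together they cover Elm, Fir, Alder, Maple — every station.
Total annual cost: 3 + 8 = 11.
No cover costs less than 11.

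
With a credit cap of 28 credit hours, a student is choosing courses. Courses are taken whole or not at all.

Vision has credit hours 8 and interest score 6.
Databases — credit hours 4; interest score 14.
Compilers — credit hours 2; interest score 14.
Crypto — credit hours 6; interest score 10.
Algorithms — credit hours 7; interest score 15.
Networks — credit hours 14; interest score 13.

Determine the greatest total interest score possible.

Databases + Compilers + Crypto + Algorithms: credit hours 4 + 2 + 6 + 7 = 19 ≤ 28, interest score 14 + 14 + 10 + 15 = 53.
Vision + Databases + Compilers + Crypto + Algorithms: credit hours 8 + 4 + 2 + 6 + 7 = 27 ≤ 28, interest score 6 + 14 + 14 + 10 + 15 = 59.
Databases + Compilers + Algorithms + Networks: credit hours 4 + 2 + 7 + 14 = 27 ≤ 28, interest score 14 + 14 + 15 + 13 = 56.
Best is Vision, Databases, Compilers, Crypto, and Algorithms with total interest score 59.

59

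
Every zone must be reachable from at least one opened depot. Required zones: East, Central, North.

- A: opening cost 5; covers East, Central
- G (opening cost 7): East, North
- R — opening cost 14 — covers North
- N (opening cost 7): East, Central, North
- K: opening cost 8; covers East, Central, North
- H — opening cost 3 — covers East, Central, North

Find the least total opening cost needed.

3

H alone covers East, Central, North — every zone.
Total opening cost: 3.
No cover costs less than 3.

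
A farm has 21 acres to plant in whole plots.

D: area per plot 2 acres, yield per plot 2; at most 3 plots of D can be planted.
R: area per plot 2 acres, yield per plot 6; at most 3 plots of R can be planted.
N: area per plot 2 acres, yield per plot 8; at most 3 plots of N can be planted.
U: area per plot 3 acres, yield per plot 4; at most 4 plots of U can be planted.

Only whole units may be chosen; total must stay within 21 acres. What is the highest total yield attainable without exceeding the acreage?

54

N has the best ratio (8/2); taking only N gives at most 3×8 = 24 (stopped by the supply cap of 3).
Mixing does better — 3×R, 3×N, and 3×U: area 21 ≤ 21, yield 3·6 + 3·8 + 3·4 = 54.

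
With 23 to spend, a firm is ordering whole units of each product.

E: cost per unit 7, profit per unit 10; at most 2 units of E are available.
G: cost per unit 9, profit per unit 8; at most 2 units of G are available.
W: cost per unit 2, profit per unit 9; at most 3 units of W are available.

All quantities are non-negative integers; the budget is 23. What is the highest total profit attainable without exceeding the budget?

1×E, 1×G, and 3×W: cost 22 ≤ 23, profit 1·10 + 1·8 + 3·9 = 45.
2×E and 3×W: cost 20 ≤ 23, profit 2·10 + 3·9 = 47.
Best is 47.

47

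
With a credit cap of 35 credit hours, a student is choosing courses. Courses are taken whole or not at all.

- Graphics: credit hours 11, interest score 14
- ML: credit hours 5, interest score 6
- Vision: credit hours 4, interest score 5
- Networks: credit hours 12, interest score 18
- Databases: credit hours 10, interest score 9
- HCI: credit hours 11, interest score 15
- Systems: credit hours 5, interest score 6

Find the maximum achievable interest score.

47

This is a 0-1 knapsack instance.
Take Graphics, Networks, and HCI: credit hours 11 + 12 + 11 = 34 ≤ 35, interest score 14 + 18 + 15 = 47.
No other feasible combination does better.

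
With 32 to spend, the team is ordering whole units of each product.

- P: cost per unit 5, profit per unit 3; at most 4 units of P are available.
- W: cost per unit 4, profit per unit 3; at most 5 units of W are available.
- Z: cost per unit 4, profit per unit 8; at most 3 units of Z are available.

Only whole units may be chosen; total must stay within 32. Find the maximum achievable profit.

39

5×W and 3×Z: cost 32 ≤ 32, profit 5·3 + 3·8 = 39.
4×W and 3×Z: cost 28 ≤ 32, profit 4·3 + 3·8 = 36.
Best is 39.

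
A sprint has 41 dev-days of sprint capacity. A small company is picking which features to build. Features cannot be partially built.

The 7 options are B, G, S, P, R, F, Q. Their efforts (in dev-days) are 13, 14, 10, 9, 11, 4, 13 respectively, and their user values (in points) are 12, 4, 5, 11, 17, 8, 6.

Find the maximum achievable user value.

48

This is an integer program with binary decision variables.
Take B, P, R, and F: effort 13 + 9 + 11 + 4 = 37 ≤ 41, user value 12 + 11 + 17 + 8 = 48.
No other feasible combination does better.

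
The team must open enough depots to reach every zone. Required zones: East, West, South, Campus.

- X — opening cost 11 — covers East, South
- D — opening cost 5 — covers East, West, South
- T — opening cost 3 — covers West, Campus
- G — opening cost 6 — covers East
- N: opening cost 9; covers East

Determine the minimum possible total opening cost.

8

Choose D and T: together they cover East, West, South, Campus — every zone.
Total opening cost: 5 + 3 = 8.
No cover costs less than 8.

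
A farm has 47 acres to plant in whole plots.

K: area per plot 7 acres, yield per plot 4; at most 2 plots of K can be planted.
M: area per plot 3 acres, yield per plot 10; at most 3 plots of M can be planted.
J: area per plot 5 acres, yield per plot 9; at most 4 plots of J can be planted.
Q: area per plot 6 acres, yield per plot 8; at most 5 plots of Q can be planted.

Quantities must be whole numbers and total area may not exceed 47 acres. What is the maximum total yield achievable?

This is a bounded integer knapsack.
M has the best ratio (10/3); taking only M gives at most 3×10 = 30 (stopped by the supply cap of 3).
Mixing does better — 3×M, 4×J, and 3×Q: area 47 ≤ 47, yield 3·10 + 4·9 + 3·8 = 90.

90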